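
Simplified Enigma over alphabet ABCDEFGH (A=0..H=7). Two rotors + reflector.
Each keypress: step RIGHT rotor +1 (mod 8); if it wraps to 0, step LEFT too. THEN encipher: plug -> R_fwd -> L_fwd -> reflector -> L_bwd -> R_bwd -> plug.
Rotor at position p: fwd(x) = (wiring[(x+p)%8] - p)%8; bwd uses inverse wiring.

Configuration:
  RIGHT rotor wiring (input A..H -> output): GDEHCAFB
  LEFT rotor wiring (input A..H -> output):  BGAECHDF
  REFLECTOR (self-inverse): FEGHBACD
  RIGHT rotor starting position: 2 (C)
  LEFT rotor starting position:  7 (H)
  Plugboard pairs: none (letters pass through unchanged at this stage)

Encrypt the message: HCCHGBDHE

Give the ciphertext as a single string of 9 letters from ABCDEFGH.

Char 1 ('H'): step: R->3, L=7; H->plug->H->R->B->L->C->refl->G->L'->A->R'->G->plug->G
Char 2 ('C'): step: R->4, L=7; C->plug->C->R->B->L->C->refl->G->L'->A->R'->G->plug->G
Char 3 ('C'): step: R->5, L=7; C->plug->C->R->E->L->F->refl->A->L'->G->R'->E->plug->E
Char 4 ('H'): step: R->6, L=7; H->plug->H->R->C->L->H->refl->D->L'->F->R'->D->plug->D
Char 5 ('G'): step: R->7, L=7; G->plug->G->R->B->L->C->refl->G->L'->A->R'->E->plug->E
Char 6 ('B'): step: R->0, L->0 (L advanced); B->plug->B->R->D->L->E->refl->B->L'->A->R'->F->plug->F
Char 7 ('D'): step: R->1, L=0; D->plug->D->R->B->L->G->refl->C->L'->E->R'->F->plug->F
Char 8 ('H'): step: R->2, L=0; H->plug->H->R->B->L->G->refl->C->L'->E->R'->G->plug->G
Char 9 ('E'): step: R->3, L=0; E->plug->E->R->G->L->D->refl->H->L'->F->R'->C->plug->C

Answer: GGEDEFFGC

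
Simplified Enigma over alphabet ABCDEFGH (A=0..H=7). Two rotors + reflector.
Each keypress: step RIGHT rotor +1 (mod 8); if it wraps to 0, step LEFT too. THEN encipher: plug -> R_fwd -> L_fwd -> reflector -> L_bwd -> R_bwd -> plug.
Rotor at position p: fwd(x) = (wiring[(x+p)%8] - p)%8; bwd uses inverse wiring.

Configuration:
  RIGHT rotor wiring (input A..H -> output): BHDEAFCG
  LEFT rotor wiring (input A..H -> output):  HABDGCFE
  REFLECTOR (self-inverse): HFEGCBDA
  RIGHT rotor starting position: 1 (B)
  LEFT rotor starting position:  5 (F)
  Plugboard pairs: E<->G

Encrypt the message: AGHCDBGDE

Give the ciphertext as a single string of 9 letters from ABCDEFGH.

Answer: BBEGEFHCD

Derivation:
Char 1 ('A'): step: R->2, L=5; A->plug->A->R->B->L->A->refl->H->L'->C->R'->B->plug->B
Char 2 ('G'): step: R->3, L=5; G->plug->E->R->D->L->C->refl->E->L'->F->R'->B->plug->B
Char 3 ('H'): step: R->4, L=5; H->plug->H->R->A->L->F->refl->B->L'->H->R'->G->plug->E
Char 4 ('C'): step: R->5, L=5; C->plug->C->R->B->L->A->refl->H->L'->C->R'->E->plug->G
Char 5 ('D'): step: R->6, L=5; D->plug->D->R->B->L->A->refl->H->L'->C->R'->G->plug->E
Char 6 ('B'): step: R->7, L=5; B->plug->B->R->C->L->H->refl->A->L'->B->R'->F->plug->F
Char 7 ('G'): step: R->0, L->6 (L advanced); G->plug->E->R->A->L->H->refl->A->L'->G->R'->H->plug->H
Char 8 ('D'): step: R->1, L=6; D->plug->D->R->H->L->E->refl->C->L'->D->R'->C->plug->C
Char 9 ('E'): step: R->2, L=6; E->plug->G->R->H->L->E->refl->C->L'->D->R'->D->plug->D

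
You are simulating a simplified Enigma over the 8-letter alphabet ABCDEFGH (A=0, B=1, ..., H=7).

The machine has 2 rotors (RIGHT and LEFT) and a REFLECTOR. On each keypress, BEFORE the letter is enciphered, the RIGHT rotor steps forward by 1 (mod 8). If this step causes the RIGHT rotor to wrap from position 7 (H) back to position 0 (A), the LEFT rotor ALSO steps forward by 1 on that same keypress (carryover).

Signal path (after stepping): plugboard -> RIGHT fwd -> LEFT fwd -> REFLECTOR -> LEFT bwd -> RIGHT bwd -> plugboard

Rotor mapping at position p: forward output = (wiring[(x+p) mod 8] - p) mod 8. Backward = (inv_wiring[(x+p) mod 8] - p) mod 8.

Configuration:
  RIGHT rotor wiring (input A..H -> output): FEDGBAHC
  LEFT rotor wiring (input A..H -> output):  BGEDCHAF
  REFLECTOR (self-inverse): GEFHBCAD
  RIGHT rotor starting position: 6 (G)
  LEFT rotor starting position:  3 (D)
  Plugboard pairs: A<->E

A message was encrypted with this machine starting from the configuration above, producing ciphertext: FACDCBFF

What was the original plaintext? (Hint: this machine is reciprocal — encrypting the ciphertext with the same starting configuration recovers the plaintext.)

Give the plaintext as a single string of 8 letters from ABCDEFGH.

Char 1 ('F'): step: R->7, L=3; F->plug->F->R->C->L->E->refl->B->L'->H->R'->E->plug->A
Char 2 ('A'): step: R->0, L->4 (L advanced); A->plug->E->R->B->L->D->refl->H->L'->H->R'->G->plug->G
Char 3 ('C'): step: R->1, L=4; C->plug->C->R->F->L->C->refl->F->L'->E->R'->H->plug->H
Char 4 ('D'): step: R->2, L=4; D->plug->D->R->G->L->A->refl->G->L'->A->R'->F->plug->F
Char 5 ('C'): step: R->3, L=4; C->plug->C->R->F->L->C->refl->F->L'->E->R'->D->plug->D
Char 6 ('B'): step: R->4, L=4; B->plug->B->R->E->L->F->refl->C->L'->F->R'->A->plug->E
Char 7 ('F'): step: R->5, L=4; F->plug->F->R->G->L->A->refl->G->L'->A->R'->D->plug->D
Char 8 ('F'): step: R->6, L=4; F->plug->F->R->A->L->G->refl->A->L'->G->R'->D->plug->D

Answer: AGHFDEDD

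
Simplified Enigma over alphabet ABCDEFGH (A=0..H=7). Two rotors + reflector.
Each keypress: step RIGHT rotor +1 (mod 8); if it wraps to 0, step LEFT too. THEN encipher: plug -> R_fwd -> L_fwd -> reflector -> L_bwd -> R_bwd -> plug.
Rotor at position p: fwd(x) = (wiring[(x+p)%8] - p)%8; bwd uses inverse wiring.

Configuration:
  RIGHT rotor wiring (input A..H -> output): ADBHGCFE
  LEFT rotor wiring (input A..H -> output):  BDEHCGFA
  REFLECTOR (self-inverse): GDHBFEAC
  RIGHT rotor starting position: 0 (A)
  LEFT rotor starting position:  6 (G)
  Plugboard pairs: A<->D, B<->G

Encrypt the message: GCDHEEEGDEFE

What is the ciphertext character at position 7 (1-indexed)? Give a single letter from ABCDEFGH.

Char 1 ('G'): step: R->1, L=6; G->plug->B->R->A->L->H->refl->C->L'->B->R'->E->plug->E
Char 2 ('C'): step: R->2, L=6; C->plug->C->R->E->L->G->refl->A->L'->H->R'->A->plug->D
Char 3 ('D'): step: R->3, L=6; D->plug->A->R->E->L->G->refl->A->L'->H->R'->C->plug->C
Char 4 ('H'): step: R->4, L=6; H->plug->H->R->D->L->F->refl->E->L'->G->R'->B->plug->G
Char 5 ('E'): step: R->5, L=6; E->plug->E->R->G->L->E->refl->F->L'->D->R'->D->plug->A
Char 6 ('E'): step: R->6, L=6; E->plug->E->R->D->L->F->refl->E->L'->G->R'->B->plug->G
Char 7 ('E'): step: R->7, L=6; E->plug->E->R->A->L->H->refl->C->L'->B->R'->B->plug->G

G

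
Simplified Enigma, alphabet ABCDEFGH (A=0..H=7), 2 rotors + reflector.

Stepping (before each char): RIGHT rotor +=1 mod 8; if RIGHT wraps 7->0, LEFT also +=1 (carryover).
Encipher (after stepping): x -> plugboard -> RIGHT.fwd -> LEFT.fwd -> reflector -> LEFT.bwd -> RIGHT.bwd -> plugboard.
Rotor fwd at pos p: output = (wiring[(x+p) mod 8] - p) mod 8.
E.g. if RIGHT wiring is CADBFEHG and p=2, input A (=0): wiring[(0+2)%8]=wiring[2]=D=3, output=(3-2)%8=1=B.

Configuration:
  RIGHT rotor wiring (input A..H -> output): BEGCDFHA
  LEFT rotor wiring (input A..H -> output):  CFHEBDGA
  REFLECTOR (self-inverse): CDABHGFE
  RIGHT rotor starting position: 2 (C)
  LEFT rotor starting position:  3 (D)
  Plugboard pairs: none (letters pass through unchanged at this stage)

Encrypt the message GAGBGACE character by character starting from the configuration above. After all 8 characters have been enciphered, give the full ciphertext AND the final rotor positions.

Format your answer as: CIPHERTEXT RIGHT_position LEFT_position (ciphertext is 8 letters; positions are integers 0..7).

Answer: DEEDBEAF 2 4

Derivation:
Char 1 ('G'): step: R->3, L=3; G->plug->G->R->B->L->G->refl->F->L'->E->R'->D->plug->D
Char 2 ('A'): step: R->4, L=3; A->plug->A->R->H->L->E->refl->H->L'->F->R'->E->plug->E
Char 3 ('G'): step: R->5, L=3; G->plug->G->R->F->L->H->refl->E->L'->H->R'->E->plug->E
Char 4 ('B'): step: R->6, L=3; B->plug->B->R->C->L->A->refl->C->L'->G->R'->D->plug->D
Char 5 ('G'): step: R->7, L=3; G->plug->G->R->G->L->C->refl->A->L'->C->R'->B->plug->B
Char 6 ('A'): step: R->0, L->4 (L advanced); A->plug->A->R->B->L->H->refl->E->L'->D->R'->E->plug->E
Char 7 ('C'): step: R->1, L=4; C->plug->C->R->B->L->H->refl->E->L'->D->R'->A->plug->A
Char 8 ('E'): step: R->2, L=4; E->plug->E->R->F->L->B->refl->D->L'->G->R'->F->plug->F
Final: ciphertext=DEEDBEAF, RIGHT=2, LEFT=4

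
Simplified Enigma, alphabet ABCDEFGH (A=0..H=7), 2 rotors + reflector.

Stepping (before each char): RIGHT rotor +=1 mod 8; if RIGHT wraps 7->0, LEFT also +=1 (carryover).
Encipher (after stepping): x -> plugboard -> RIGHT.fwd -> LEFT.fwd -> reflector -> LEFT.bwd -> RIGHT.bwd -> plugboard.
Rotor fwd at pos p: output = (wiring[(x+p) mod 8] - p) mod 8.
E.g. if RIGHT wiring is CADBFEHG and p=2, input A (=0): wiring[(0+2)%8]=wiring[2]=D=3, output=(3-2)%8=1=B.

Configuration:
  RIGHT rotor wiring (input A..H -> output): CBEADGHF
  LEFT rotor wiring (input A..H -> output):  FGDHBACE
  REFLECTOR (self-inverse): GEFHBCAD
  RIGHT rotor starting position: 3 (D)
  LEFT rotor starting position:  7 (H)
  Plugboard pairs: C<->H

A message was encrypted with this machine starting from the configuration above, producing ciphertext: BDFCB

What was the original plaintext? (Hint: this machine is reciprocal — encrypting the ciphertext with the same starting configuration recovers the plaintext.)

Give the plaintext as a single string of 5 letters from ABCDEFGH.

Char 1 ('B'): step: R->4, L=7; B->plug->B->R->C->L->H->refl->D->L'->H->R'->A->plug->A
Char 2 ('D'): step: R->5, L=7; D->plug->D->R->F->L->C->refl->F->L'->A->R'->C->plug->H
Char 3 ('F'): step: R->6, L=7; F->plug->F->R->C->L->H->refl->D->L'->H->R'->B->plug->B
Char 4 ('C'): step: R->7, L=7; C->plug->H->R->A->L->F->refl->C->L'->F->R'->D->plug->D
Char 5 ('B'): step: R->0, L->0 (L advanced); B->plug->B->R->B->L->G->refl->A->L'->F->R'->H->plug->C

Answer: AHBDC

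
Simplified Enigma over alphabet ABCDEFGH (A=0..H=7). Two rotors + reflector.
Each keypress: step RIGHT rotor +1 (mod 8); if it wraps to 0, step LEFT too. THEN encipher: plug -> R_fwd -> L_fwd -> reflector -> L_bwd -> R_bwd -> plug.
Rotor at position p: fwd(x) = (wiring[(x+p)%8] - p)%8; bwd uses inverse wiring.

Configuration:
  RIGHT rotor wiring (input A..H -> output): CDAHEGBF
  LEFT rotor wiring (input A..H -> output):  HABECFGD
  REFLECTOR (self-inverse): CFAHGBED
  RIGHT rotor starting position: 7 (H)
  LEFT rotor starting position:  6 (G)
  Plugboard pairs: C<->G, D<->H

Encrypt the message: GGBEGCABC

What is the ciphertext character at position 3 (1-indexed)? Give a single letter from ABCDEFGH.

Char 1 ('G'): step: R->0, L->7 (L advanced); G->plug->C->R->A->L->E->refl->G->L'->G->R'->F->plug->F
Char 2 ('G'): step: R->1, L=7; G->plug->C->R->G->L->G->refl->E->L'->A->R'->F->plug->F
Char 3 ('B'): step: R->2, L=7; B->plug->B->R->F->L->D->refl->H->L'->H->R'->E->plug->E

E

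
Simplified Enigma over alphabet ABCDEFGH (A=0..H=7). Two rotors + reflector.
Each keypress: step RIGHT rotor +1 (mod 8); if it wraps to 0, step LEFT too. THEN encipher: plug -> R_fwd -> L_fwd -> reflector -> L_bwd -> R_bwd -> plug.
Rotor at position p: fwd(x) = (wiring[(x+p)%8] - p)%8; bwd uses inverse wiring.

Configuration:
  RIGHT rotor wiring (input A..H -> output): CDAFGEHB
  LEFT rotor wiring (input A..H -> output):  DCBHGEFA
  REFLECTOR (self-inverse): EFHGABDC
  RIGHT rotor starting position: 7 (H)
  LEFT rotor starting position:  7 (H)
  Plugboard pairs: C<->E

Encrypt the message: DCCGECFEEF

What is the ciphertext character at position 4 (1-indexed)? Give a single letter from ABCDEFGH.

Char 1 ('D'): step: R->0, L->0 (L advanced); D->plug->D->R->F->L->E->refl->A->L'->H->R'->G->plug->G
Char 2 ('C'): step: R->1, L=0; C->plug->E->R->D->L->H->refl->C->L'->B->R'->H->plug->H
Char 3 ('C'): step: R->2, L=0; C->plug->E->R->F->L->E->refl->A->L'->H->R'->F->plug->F
Char 4 ('G'): step: R->3, L=0; G->plug->G->R->A->L->D->refl->G->L'->E->R'->D->plug->D

D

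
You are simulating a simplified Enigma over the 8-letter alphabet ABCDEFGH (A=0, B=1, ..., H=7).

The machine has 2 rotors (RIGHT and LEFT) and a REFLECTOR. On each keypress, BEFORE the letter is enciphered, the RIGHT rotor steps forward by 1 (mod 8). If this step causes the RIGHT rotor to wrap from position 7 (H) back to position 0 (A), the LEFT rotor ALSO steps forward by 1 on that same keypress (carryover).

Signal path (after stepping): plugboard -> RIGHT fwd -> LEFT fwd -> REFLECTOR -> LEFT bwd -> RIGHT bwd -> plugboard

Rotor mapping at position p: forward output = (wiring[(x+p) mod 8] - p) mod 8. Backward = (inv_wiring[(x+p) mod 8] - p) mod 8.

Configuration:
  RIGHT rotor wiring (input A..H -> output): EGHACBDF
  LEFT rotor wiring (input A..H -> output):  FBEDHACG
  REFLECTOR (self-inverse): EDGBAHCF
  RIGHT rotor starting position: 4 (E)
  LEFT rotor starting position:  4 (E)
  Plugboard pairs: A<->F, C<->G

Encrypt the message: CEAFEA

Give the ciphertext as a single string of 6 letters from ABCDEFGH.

Answer: AGCCAH

Derivation:
Char 1 ('C'): step: R->5, L=4; C->plug->G->R->D->L->C->refl->G->L'->C->R'->F->plug->A
Char 2 ('E'): step: R->6, L=4; E->plug->E->R->B->L->E->refl->A->L'->G->R'->C->plug->G
Char 3 ('A'): step: R->7, L=4; A->plug->F->R->D->L->C->refl->G->L'->C->R'->G->plug->C
Char 4 ('F'): step: R->0, L->5 (L advanced); F->plug->A->R->E->L->E->refl->A->L'->D->R'->G->plug->C
Char 5 ('E'): step: R->1, L=5; E->plug->E->R->A->L->D->refl->B->L'->C->R'->F->plug->A
Char 6 ('A'): step: R->2, L=5; A->plug->F->R->D->L->A->refl->E->L'->E->R'->H->plug->H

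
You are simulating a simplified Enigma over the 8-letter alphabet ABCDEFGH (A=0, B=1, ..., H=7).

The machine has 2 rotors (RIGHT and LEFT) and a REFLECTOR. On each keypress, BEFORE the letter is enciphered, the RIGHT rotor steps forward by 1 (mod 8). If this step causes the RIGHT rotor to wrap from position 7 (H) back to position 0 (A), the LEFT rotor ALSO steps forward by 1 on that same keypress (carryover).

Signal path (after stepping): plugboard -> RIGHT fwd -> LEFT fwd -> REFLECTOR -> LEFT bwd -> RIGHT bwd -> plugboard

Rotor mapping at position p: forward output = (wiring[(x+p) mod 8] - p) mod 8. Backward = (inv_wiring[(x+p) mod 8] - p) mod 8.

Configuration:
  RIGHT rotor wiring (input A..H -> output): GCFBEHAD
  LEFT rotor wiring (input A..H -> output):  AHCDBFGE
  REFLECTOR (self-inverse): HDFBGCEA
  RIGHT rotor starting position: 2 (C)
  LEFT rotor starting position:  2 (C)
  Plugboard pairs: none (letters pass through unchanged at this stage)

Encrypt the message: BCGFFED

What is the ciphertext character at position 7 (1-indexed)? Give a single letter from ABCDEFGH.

Char 1 ('B'): step: R->3, L=2; B->plug->B->R->B->L->B->refl->D->L'->D->R'->F->plug->F
Char 2 ('C'): step: R->4, L=2; C->plug->C->R->E->L->E->refl->G->L'->G->R'->F->plug->F
Char 3 ('G'): step: R->5, L=2; G->plug->G->R->E->L->E->refl->G->L'->G->R'->C->plug->C
Char 4 ('F'): step: R->6, L=2; F->plug->F->R->D->L->D->refl->B->L'->B->R'->H->plug->H
Char 5 ('F'): step: R->7, L=2; F->plug->F->R->F->L->C->refl->F->L'->H->R'->B->plug->B
Char 6 ('E'): step: R->0, L->3 (L advanced); E->plug->E->R->E->L->B->refl->D->L'->D->R'->H->plug->H
Char 7 ('D'): step: R->1, L=3; D->plug->D->R->D->L->D->refl->B->L'->E->R'->B->plug->B

B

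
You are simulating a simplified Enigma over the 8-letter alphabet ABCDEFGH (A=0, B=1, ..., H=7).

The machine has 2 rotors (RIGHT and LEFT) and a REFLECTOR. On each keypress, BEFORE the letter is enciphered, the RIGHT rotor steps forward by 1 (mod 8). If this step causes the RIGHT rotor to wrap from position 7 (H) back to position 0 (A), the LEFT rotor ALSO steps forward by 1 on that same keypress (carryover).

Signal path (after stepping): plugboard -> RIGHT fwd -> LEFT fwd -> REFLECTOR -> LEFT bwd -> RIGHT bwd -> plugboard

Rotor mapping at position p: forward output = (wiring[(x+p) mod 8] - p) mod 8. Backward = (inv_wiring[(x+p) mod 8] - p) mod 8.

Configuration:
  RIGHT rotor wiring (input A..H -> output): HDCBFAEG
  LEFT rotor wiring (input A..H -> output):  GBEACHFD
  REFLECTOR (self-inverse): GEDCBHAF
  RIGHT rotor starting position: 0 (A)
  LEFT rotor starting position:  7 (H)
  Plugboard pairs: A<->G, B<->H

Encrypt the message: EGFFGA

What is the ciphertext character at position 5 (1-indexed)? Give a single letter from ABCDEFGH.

Char 1 ('E'): step: R->1, L=7; E->plug->E->R->H->L->G->refl->A->L'->G->R'->H->plug->B
Char 2 ('G'): step: R->2, L=7; G->plug->A->R->A->L->E->refl->B->L'->E->R'->F->plug->F
Char 3 ('F'): step: R->3, L=7; F->plug->F->R->E->L->B->refl->E->L'->A->R'->G->plug->A
Char 4 ('F'): step: R->4, L=7; F->plug->F->R->H->L->G->refl->A->L'->G->R'->G->plug->A
Char 5 ('G'): step: R->5, L=7; G->plug->A->R->D->L->F->refl->H->L'->B->R'->C->plug->C

C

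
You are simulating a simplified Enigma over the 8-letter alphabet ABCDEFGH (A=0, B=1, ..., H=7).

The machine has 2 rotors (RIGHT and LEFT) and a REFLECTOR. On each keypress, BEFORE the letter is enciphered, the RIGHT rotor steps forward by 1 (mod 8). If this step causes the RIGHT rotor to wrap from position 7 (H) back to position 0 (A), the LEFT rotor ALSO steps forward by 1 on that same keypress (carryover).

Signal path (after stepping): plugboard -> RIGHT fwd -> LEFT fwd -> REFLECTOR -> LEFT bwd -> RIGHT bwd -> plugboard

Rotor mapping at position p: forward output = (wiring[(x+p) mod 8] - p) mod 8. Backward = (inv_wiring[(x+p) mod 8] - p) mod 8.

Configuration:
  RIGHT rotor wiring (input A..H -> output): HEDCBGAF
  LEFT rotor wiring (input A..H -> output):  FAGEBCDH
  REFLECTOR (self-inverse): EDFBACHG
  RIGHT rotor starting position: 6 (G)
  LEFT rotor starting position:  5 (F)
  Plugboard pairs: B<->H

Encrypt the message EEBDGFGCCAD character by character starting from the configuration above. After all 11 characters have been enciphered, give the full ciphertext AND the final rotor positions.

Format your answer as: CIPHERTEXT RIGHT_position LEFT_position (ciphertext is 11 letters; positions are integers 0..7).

Answer: GFCCHEDDFGF 1 7

Derivation:
Char 1 ('E'): step: R->7, L=5; E->plug->E->R->D->L->A->refl->E->L'->H->R'->G->plug->G
Char 2 ('E'): step: R->0, L->6 (L advanced); E->plug->E->R->B->L->B->refl->D->L'->G->R'->F->plug->F
Char 3 ('B'): step: R->1, L=6; B->plug->H->R->G->L->D->refl->B->L'->B->R'->C->plug->C
Char 4 ('D'): step: R->2, L=6; D->plug->D->R->E->L->A->refl->E->L'->H->R'->C->plug->C
Char 5 ('G'): step: R->3, L=6; G->plug->G->R->B->L->B->refl->D->L'->G->R'->B->plug->H
Char 6 ('F'): step: R->4, L=6; F->plug->F->R->A->L->F->refl->C->L'->D->R'->E->plug->E
Char 7 ('G'): step: R->5, L=6; G->plug->G->R->F->L->G->refl->H->L'->C->R'->D->plug->D
Char 8 ('C'): step: R->6, L=6; C->plug->C->R->B->L->B->refl->D->L'->G->R'->D->plug->D
Char 9 ('C'): step: R->7, L=6; C->plug->C->R->F->L->G->refl->H->L'->C->R'->F->plug->F
Char 10 ('A'): step: R->0, L->7 (L advanced); A->plug->A->R->H->L->E->refl->A->L'->A->R'->G->plug->G
Char 11 ('D'): step: R->1, L=7; D->plug->D->R->A->L->A->refl->E->L'->H->R'->F->plug->F
Final: ciphertext=GFCCHEDDFGF, RIGHT=1, LEFT=7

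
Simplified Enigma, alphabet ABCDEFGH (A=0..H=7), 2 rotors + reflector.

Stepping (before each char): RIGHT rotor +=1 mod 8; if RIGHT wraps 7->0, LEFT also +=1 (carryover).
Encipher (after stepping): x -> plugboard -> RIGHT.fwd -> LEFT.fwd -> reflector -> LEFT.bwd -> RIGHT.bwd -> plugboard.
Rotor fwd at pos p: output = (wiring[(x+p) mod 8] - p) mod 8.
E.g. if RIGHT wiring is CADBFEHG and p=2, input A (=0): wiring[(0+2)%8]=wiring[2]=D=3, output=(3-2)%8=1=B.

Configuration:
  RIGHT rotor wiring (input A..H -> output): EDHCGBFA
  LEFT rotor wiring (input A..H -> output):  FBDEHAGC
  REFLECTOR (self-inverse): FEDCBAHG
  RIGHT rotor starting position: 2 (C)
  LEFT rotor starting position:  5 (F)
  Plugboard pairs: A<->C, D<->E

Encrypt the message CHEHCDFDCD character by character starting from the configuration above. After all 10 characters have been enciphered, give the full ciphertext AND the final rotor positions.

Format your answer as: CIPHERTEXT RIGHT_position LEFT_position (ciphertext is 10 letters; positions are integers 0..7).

Answer: GBBBAFDEBE 4 6

Derivation:
Char 1 ('C'): step: R->3, L=5; C->plug->A->R->H->L->C->refl->D->L'->A->R'->G->plug->G
Char 2 ('H'): step: R->4, L=5; H->plug->H->R->G->L->H->refl->G->L'->F->R'->B->plug->B
Char 3 ('E'): step: R->5, L=5; E->plug->D->R->H->L->C->refl->D->L'->A->R'->B->plug->B
Char 4 ('H'): step: R->6, L=5; H->plug->H->R->D->L->A->refl->F->L'->C->R'->B->plug->B
Char 5 ('C'): step: R->7, L=5; C->plug->A->R->B->L->B->refl->E->L'->E->R'->C->plug->A
Char 6 ('D'): step: R->0, L->6 (L advanced); D->plug->E->R->G->L->B->refl->E->L'->B->R'->F->plug->F
Char 7 ('F'): step: R->1, L=6; F->plug->F->R->E->L->F->refl->A->L'->A->R'->E->plug->D
Char 8 ('D'): step: R->2, L=6; D->plug->E->R->D->L->D->refl->C->L'->H->R'->D->plug->E
Char 9 ('C'): step: R->3, L=6; C->plug->A->R->H->L->C->refl->D->L'->D->R'->B->plug->B
Char 10 ('D'): step: R->4, L=6; D->plug->E->R->A->L->A->refl->F->L'->E->R'->D->plug->E
Final: ciphertext=GBBBAFDEBE, RIGHT=4, LEFT=6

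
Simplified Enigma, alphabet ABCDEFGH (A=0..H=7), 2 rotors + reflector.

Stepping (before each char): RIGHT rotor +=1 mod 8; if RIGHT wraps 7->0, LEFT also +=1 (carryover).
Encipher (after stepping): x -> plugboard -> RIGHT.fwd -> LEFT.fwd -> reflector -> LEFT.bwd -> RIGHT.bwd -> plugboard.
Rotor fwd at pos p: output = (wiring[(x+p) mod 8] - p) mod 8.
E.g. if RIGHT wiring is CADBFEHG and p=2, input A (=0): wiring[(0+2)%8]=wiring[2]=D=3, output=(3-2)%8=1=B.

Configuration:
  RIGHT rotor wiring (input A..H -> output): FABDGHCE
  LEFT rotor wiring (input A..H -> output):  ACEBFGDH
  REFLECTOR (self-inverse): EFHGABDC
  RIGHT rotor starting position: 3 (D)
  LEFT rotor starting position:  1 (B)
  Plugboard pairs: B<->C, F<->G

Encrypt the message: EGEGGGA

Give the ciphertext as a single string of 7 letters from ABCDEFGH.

Answer: BDDADCF

Derivation:
Char 1 ('E'): step: R->4, L=1; E->plug->E->R->B->L->D->refl->G->L'->G->R'->C->plug->B
Char 2 ('G'): step: R->5, L=1; G->plug->F->R->E->L->F->refl->B->L'->A->R'->D->plug->D
Char 3 ('E'): step: R->6, L=1; E->plug->E->R->D->L->E->refl->A->L'->C->R'->D->plug->D
Char 4 ('G'): step: R->7, L=1; G->plug->F->R->H->L->H->refl->C->L'->F->R'->A->plug->A
Char 5 ('G'): step: R->0, L->2 (L advanced); G->plug->F->R->H->L->A->refl->E->L'->D->R'->D->plug->D
Char 6 ('G'): step: R->1, L=2; G->plug->F->R->B->L->H->refl->C->L'->A->R'->B->plug->C
Char 7 ('A'): step: R->2, L=2; A->plug->A->R->H->L->A->refl->E->L'->D->R'->G->plug->F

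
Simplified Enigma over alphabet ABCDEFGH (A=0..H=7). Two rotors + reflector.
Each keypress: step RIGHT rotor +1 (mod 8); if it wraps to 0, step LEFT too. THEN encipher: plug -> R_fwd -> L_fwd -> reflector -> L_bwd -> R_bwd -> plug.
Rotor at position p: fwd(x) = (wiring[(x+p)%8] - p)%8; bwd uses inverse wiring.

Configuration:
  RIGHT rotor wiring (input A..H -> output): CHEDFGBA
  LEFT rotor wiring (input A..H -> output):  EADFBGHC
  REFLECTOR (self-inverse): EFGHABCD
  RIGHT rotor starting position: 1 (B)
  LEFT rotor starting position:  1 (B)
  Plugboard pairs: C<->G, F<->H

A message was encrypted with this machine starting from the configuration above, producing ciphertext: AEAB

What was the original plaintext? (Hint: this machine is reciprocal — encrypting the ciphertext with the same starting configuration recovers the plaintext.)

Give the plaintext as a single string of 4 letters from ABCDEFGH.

Char 1 ('A'): step: R->2, L=1; A->plug->A->R->C->L->E->refl->A->L'->D->R'->C->plug->G
Char 2 ('E'): step: R->3, L=1; E->plug->E->R->F->L->G->refl->C->L'->B->R'->H->plug->F
Char 3 ('A'): step: R->4, L=1; A->plug->A->R->B->L->C->refl->G->L'->F->R'->C->plug->G
Char 4 ('B'): step: R->5, L=1; B->plug->B->R->E->L->F->refl->B->L'->G->R'->G->plug->C

Answer: GFGC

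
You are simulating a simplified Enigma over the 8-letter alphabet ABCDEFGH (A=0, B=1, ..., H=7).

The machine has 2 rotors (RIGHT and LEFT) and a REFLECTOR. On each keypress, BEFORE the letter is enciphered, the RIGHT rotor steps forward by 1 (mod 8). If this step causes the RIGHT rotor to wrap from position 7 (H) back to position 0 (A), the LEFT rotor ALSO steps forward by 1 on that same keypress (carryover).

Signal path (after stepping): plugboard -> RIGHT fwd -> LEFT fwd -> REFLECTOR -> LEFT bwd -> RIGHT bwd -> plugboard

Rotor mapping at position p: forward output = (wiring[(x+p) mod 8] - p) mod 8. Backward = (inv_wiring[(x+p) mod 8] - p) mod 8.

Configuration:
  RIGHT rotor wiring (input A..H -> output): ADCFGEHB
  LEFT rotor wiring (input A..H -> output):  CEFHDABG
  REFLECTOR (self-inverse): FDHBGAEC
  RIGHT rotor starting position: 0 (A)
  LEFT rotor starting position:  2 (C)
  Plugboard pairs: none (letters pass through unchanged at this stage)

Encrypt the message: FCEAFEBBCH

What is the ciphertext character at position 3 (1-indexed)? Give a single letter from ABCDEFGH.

Char 1 ('F'): step: R->1, L=2; F->plug->F->R->G->L->A->refl->F->L'->B->R'->B->plug->B
Char 2 ('C'): step: R->2, L=2; C->plug->C->R->E->L->H->refl->C->L'->H->R'->F->plug->F
Char 3 ('E'): step: R->3, L=2; E->plug->E->R->G->L->A->refl->F->L'->B->R'->C->plug->C

C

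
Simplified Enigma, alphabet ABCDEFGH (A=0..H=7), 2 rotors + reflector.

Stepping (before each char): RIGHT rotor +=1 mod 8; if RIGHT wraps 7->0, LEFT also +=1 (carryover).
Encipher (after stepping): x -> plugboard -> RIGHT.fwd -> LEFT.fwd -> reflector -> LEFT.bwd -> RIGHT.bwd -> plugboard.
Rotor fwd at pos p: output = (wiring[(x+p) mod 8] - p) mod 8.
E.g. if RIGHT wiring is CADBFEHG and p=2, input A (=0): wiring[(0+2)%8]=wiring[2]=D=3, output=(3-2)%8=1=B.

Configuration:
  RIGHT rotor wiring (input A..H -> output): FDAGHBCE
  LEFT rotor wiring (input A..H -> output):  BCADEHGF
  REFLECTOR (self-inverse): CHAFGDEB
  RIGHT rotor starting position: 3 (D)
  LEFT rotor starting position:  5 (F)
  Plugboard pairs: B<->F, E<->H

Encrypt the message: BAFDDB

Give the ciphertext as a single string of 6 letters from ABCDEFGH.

Answer: HFEHFF

Derivation:
Char 1 ('B'): step: R->4, L=5; B->plug->F->R->H->L->H->refl->B->L'->B->R'->E->plug->H
Char 2 ('A'): step: R->5, L=5; A->plug->A->R->E->L->F->refl->D->L'->F->R'->B->plug->F
Char 3 ('F'): step: R->6, L=5; F->plug->B->R->G->L->G->refl->E->L'->D->R'->H->plug->E
Char 4 ('D'): step: R->7, L=5; D->plug->D->R->B->L->B->refl->H->L'->H->R'->E->plug->H
Char 5 ('D'): step: R->0, L->6 (L advanced); D->plug->D->R->G->L->G->refl->E->L'->D->R'->B->plug->F
Char 6 ('B'): step: R->1, L=6; B->plug->F->R->B->L->H->refl->B->L'->H->R'->B->plug->F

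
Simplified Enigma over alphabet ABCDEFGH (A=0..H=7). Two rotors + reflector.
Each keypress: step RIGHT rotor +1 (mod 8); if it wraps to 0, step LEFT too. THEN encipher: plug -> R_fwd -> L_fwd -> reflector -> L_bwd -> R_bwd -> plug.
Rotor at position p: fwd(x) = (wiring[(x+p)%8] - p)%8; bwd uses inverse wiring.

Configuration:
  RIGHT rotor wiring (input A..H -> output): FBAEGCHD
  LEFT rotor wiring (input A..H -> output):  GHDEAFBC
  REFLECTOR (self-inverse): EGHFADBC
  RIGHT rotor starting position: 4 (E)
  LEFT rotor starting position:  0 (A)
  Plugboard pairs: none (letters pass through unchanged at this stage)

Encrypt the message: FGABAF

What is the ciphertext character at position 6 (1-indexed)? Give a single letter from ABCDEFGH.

Char 1 ('F'): step: R->5, L=0; F->plug->F->R->D->L->E->refl->A->L'->E->R'->E->plug->E
Char 2 ('G'): step: R->6, L=0; G->plug->G->R->A->L->G->refl->B->L'->G->R'->F->plug->F
Char 3 ('A'): step: R->7, L=0; A->plug->A->R->E->L->A->refl->E->L'->D->R'->G->plug->G
Char 4 ('B'): step: R->0, L->1 (L advanced); B->plug->B->R->B->L->C->refl->H->L'->D->R'->H->plug->H
Char 5 ('A'): step: R->1, L=1; A->plug->A->R->A->L->G->refl->B->L'->G->R'->F->plug->F
Char 6 ('F'): step: R->2, L=1; F->plug->F->R->B->L->C->refl->H->L'->D->R'->G->plug->G

G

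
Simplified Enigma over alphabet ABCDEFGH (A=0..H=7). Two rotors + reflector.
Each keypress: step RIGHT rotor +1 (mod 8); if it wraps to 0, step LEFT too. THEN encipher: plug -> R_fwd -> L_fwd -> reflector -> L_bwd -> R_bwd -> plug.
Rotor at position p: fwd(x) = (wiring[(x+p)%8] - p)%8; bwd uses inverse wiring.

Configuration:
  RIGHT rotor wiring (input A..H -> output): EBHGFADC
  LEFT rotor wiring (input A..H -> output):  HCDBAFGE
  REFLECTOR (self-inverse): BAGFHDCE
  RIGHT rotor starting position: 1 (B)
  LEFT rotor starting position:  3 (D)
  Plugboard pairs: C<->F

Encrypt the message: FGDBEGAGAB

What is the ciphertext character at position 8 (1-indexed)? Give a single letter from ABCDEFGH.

Char 1 ('F'): step: R->2, L=3; F->plug->C->R->D->L->D->refl->F->L'->B->R'->E->plug->E
Char 2 ('G'): step: R->3, L=3; G->plug->G->R->G->L->H->refl->E->L'->F->R'->C->plug->F
Char 3 ('D'): step: R->4, L=3; D->plug->D->R->G->L->H->refl->E->L'->F->R'->F->plug->C
Char 4 ('B'): step: R->5, L=3; B->plug->B->R->G->L->H->refl->E->L'->F->R'->C->plug->F
Char 5 ('E'): step: R->6, L=3; E->plug->E->R->B->L->F->refl->D->L'->D->R'->D->plug->D
Char 6 ('G'): step: R->7, L=3; G->plug->G->R->B->L->F->refl->D->L'->D->R'->A->plug->A
Char 7 ('A'): step: R->0, L->4 (L advanced); A->plug->A->R->E->L->D->refl->F->L'->H->R'->C->plug->F
Char 8 ('G'): step: R->1, L=4; G->plug->G->R->B->L->B->refl->A->L'->D->R'->H->plug->H

H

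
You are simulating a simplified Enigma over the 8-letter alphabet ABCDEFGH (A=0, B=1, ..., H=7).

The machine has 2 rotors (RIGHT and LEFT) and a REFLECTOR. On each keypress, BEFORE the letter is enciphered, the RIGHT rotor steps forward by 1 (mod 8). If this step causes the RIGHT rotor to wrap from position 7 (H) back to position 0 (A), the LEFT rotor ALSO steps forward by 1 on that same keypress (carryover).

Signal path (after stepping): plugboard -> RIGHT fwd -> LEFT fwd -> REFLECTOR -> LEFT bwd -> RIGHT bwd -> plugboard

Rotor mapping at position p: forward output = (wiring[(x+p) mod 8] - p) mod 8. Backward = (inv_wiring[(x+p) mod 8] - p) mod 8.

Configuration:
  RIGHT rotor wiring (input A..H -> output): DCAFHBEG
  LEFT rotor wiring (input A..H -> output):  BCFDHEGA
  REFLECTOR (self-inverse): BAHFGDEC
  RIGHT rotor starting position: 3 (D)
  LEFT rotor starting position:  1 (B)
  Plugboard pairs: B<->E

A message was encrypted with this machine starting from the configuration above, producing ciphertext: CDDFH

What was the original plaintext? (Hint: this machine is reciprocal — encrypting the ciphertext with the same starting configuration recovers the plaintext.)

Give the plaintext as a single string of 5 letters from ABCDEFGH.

Char 1 ('C'): step: R->4, L=1; C->plug->C->R->A->L->B->refl->A->L'->H->R'->E->plug->B
Char 2 ('D'): step: R->5, L=1; D->plug->D->R->G->L->H->refl->C->L'->C->R'->H->plug->H
Char 3 ('D'): step: R->6, L=1; D->plug->D->R->E->L->D->refl->F->L'->F->R'->C->plug->C
Char 4 ('F'): step: R->7, L=1; F->plug->F->R->A->L->B->refl->A->L'->H->R'->A->plug->A
Char 5 ('H'): step: R->0, L->2 (L advanced); H->plug->H->R->G->L->H->refl->C->L'->D->R'->A->plug->A

Answer: BHCAA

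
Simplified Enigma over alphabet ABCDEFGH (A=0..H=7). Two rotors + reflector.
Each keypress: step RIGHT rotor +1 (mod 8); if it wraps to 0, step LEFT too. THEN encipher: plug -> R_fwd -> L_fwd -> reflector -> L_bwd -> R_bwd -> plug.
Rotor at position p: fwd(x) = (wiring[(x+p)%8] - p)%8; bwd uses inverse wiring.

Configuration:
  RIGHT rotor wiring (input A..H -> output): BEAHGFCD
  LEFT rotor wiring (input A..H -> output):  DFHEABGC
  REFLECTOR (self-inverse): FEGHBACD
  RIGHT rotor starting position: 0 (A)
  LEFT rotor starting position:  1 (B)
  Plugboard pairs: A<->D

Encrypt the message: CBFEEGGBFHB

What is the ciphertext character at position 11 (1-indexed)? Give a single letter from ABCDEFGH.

Char 1 ('C'): step: R->1, L=1; C->plug->C->R->G->L->B->refl->E->L'->A->R'->H->plug->H
Char 2 ('B'): step: R->2, L=1; B->plug->B->R->F->L->F->refl->A->L'->E->R'->C->plug->C
Char 3 ('F'): step: R->3, L=1; F->plug->F->R->G->L->B->refl->E->L'->A->R'->E->plug->E
Char 4 ('E'): step: R->4, L=1; E->plug->E->R->F->L->F->refl->A->L'->E->R'->G->plug->G
Char 5 ('E'): step: R->5, L=1; E->plug->E->R->H->L->C->refl->G->L'->B->R'->H->plug->H
Char 6 ('G'): step: R->6, L=1; G->plug->G->R->A->L->E->refl->B->L'->G->R'->D->plug->A
Char 7 ('G'): step: R->7, L=1; G->plug->G->R->G->L->B->refl->E->L'->A->R'->E->plug->E
Char 8 ('B'): step: R->0, L->2 (L advanced); B->plug->B->R->E->L->E->refl->B->L'->G->R'->E->plug->E
Char 9 ('F'): step: R->1, L=2; F->plug->F->R->B->L->C->refl->G->L'->C->R'->G->plug->G
Char 10 ('H'): step: R->2, L=2; H->plug->H->R->C->L->G->refl->C->L'->B->R'->F->plug->F
Char 11 ('B'): step: R->3, L=2; B->plug->B->R->D->L->H->refl->D->L'->H->R'->D->plug->A

A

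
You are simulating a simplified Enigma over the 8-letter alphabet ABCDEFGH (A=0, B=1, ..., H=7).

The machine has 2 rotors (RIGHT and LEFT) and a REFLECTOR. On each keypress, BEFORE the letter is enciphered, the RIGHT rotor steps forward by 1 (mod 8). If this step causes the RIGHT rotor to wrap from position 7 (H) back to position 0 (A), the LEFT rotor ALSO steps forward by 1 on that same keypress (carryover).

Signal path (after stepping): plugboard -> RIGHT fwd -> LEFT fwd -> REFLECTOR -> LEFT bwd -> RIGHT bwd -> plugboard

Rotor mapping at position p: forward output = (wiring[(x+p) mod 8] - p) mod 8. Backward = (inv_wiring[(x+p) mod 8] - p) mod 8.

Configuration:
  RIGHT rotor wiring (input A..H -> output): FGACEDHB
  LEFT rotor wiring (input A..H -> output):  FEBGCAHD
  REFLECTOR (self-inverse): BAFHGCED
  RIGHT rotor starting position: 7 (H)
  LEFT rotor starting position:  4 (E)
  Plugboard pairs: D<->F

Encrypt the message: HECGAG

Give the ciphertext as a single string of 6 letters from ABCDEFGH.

Answer: GAEEGB

Derivation:
Char 1 ('H'): step: R->0, L->5 (L advanced); H->plug->H->R->B->L->C->refl->F->L'->H->R'->G->plug->G
Char 2 ('E'): step: R->1, L=5; E->plug->E->R->C->L->G->refl->E->L'->F->R'->A->plug->A
Char 3 ('C'): step: R->2, L=5; C->plug->C->R->C->L->G->refl->E->L'->F->R'->E->plug->E
Char 4 ('G'): step: R->3, L=5; G->plug->G->R->D->L->A->refl->B->L'->G->R'->E->plug->E
Char 5 ('A'): step: R->4, L=5; A->plug->A->R->A->L->D->refl->H->L'->E->R'->G->plug->G
Char 6 ('G'): step: R->5, L=5; G->plug->G->R->F->L->E->refl->G->L'->C->R'->B->plug->B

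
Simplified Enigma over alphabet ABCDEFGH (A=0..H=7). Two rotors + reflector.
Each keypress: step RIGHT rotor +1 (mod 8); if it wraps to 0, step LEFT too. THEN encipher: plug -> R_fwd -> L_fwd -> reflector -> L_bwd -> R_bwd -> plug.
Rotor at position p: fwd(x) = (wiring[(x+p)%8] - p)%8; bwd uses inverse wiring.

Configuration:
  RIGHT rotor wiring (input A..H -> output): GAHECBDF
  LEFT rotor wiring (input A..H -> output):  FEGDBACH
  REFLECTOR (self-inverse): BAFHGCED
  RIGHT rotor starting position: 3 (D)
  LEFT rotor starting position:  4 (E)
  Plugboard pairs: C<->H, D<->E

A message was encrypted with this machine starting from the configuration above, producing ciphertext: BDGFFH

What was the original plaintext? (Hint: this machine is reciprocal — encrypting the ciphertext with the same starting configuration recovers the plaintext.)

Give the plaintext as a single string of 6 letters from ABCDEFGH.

Answer: FGABDC

Derivation:
Char 1 ('B'): step: R->4, L=4; B->plug->B->R->F->L->A->refl->B->L'->E->R'->F->plug->F
Char 2 ('D'): step: R->5, L=4; D->plug->E->R->D->L->D->refl->H->L'->H->R'->G->plug->G
Char 3 ('G'): step: R->6, L=4; G->plug->G->R->E->L->B->refl->A->L'->F->R'->A->plug->A
Char 4 ('F'): step: R->7, L=4; F->plug->F->R->D->L->D->refl->H->L'->H->R'->B->plug->B
Char 5 ('F'): step: R->0, L->5 (L advanced); F->plug->F->R->B->L->F->refl->C->L'->C->R'->E->plug->D
Char 6 ('H'): step: R->1, L=5; H->plug->C->R->D->L->A->refl->B->L'->F->R'->H->plug->C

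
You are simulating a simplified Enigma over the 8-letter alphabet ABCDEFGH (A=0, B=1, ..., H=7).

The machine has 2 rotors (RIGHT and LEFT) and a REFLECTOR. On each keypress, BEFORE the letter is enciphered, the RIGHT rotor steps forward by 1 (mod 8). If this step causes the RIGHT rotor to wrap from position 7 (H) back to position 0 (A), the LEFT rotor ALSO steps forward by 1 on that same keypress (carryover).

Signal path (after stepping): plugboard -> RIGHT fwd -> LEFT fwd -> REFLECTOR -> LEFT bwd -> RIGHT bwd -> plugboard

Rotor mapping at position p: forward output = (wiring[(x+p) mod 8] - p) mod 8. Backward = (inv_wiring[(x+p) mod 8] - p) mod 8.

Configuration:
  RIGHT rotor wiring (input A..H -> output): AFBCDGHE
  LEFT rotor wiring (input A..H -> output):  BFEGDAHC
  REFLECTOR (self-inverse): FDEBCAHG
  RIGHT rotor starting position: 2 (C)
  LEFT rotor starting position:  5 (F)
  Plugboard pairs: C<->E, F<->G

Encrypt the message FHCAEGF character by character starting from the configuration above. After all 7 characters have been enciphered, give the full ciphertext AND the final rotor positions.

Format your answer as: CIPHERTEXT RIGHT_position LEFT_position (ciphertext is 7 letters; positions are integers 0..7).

Answer: DDHCHBA 1 6

Derivation:
Char 1 ('F'): step: R->3, L=5; F->plug->G->R->C->L->F->refl->A->L'->E->R'->D->plug->D
Char 2 ('H'): step: R->4, L=5; H->plug->H->R->G->L->B->refl->D->L'->A->R'->D->plug->D
Char 3 ('C'): step: R->5, L=5; C->plug->E->R->A->L->D->refl->B->L'->G->R'->H->plug->H
Char 4 ('A'): step: R->6, L=5; A->plug->A->R->B->L->C->refl->E->L'->D->R'->E->plug->C
Char 5 ('E'): step: R->7, L=5; E->plug->C->R->G->L->B->refl->D->L'->A->R'->H->plug->H
Char 6 ('G'): step: R->0, L->6 (L advanced); G->plug->F->R->G->L->F->refl->A->L'->F->R'->B->plug->B
Char 7 ('F'): step: R->1, L=6; F->plug->G->R->D->L->H->refl->G->L'->E->R'->A->plug->A
Final: ciphertext=DDHCHBA, RIGHT=1, LEFT=6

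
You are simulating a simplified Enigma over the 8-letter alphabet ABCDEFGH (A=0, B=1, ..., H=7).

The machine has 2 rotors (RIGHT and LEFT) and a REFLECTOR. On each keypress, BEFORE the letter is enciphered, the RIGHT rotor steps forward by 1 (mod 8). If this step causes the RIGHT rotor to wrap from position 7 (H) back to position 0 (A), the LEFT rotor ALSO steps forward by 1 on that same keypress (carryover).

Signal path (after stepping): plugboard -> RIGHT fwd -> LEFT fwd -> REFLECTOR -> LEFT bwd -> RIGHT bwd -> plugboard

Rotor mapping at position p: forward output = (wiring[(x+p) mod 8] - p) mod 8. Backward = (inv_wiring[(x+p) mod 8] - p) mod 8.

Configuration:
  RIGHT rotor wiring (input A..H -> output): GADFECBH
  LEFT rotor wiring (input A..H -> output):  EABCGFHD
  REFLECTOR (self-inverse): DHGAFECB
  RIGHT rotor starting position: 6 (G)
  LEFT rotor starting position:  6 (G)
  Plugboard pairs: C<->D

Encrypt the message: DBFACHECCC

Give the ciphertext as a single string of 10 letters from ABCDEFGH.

Answer: FGECFAFEBB

Derivation:
Char 1 ('D'): step: R->7, L=6; D->plug->C->R->B->L->F->refl->E->L'->F->R'->F->plug->F
Char 2 ('B'): step: R->0, L->7 (L advanced); B->plug->B->R->A->L->E->refl->F->L'->B->R'->G->plug->G
Char 3 ('F'): step: R->1, L=7; F->plug->F->R->A->L->E->refl->F->L'->B->R'->E->plug->E
Char 4 ('A'): step: R->2, L=7; A->plug->A->R->B->L->F->refl->E->L'->A->R'->D->plug->C
Char 5 ('C'): step: R->3, L=7; C->plug->D->R->G->L->G->refl->C->L'->D->R'->F->plug->F
Char 6 ('H'): step: R->4, L=7; H->plug->H->R->B->L->F->refl->E->L'->A->R'->A->plug->A
Char 7 ('E'): step: R->5, L=7; E->plug->E->R->D->L->C->refl->G->L'->G->R'->F->plug->F
Char 8 ('C'): step: R->6, L=7; C->plug->D->R->C->L->B->refl->H->L'->F->R'->E->plug->E
Char 9 ('C'): step: R->7, L=7; C->plug->D->R->E->L->D->refl->A->L'->H->R'->B->plug->B
Char 10 ('C'): step: R->0, L->0 (L advanced); C->plug->D->R->F->L->F->refl->E->L'->A->R'->B->plug->B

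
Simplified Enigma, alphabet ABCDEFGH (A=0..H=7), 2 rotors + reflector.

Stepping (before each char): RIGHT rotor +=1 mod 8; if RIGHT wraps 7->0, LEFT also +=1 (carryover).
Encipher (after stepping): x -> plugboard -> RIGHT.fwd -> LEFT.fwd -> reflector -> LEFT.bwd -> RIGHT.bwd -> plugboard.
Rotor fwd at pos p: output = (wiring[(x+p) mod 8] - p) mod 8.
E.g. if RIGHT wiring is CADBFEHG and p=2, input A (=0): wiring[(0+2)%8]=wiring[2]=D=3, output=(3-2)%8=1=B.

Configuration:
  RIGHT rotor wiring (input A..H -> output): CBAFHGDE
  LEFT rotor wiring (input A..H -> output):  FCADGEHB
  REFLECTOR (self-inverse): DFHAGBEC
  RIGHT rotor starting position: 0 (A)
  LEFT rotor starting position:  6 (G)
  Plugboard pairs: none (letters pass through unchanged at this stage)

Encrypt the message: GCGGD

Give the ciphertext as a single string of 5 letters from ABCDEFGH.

Char 1 ('G'): step: R->1, L=6; G->plug->G->R->D->L->E->refl->G->L'->H->R'->B->plug->B
Char 2 ('C'): step: R->2, L=6; C->plug->C->R->F->L->F->refl->B->L'->A->R'->G->plug->G
Char 3 ('G'): step: R->3, L=6; G->plug->G->R->G->L->A->refl->D->L'->B->R'->E->plug->E
Char 4 ('G'): step: R->4, L=6; G->plug->G->R->E->L->C->refl->H->L'->C->R'->B->plug->B
Char 5 ('D'): step: R->5, L=6; D->plug->D->R->F->L->F->refl->B->L'->A->R'->G->plug->G

Answer: BGEBG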